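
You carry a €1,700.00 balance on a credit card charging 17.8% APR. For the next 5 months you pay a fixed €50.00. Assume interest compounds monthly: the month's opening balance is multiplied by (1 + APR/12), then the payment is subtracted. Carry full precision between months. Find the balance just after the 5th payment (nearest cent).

€1,572.35

Monthly rate r = 17.8%/12 = 1.48333% = 0.0148333.
Each month: B ← B·(1+r) − €50.00.
Month 1: interest €25.22; balance after payment €1,675.22.
Month 2: interest €24.85; balance after payment €1,650.07.
Month 3: interest €24.48; balance after payment €1,624.54.
Month 4: interest €24.10; balance after payment €1,598.64.
Month 5: interest €23.71; balance after payment €1,572.35.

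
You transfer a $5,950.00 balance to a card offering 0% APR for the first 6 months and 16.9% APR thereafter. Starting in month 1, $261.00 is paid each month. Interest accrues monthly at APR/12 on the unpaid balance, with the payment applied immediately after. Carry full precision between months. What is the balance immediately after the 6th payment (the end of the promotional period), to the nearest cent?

$4,384.00

Promo months 1–6 at r₀ = 0%/12 = 0; months 7+ at r₁ = 16.9%/12 = 0.0140833.
After month 6 (no interest yet): B = $5,950.00 − 6·$261.00 = $4,384.00.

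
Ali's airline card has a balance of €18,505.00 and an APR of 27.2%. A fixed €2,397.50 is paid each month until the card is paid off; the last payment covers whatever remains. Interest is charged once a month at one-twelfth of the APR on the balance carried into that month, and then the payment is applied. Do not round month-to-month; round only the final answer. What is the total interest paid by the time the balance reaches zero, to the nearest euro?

€2,073

Monthly rate r = 27.2%/12 = 2.26667% = 0.0226667.
Payoff takes n = ⌈−ln(1 − rB₀/P)/ln(1+r)⌉ = ⌈8.580⌉ = 9 payments; the last is €1,397.59.
Total paid = 8·€2,397.50 + €1,397.59 = €20,577.59.
Total interest = total paid − principal = €20,577.59 − €18,505.00 = €2,072.59.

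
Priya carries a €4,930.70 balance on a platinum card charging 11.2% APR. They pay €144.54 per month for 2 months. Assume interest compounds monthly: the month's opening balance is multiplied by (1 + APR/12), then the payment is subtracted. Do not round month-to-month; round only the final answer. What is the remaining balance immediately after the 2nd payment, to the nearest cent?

€4,732.74

Monthly rate r = 11.2%/12 = 0.933333% = 0.00933333.
Each month: B ← B·(1+r) − €144.54.
Month 1: interest €46.02; balance after payment €4,832.18.
Month 2: interest €45.10; balance after payment €4,732.74.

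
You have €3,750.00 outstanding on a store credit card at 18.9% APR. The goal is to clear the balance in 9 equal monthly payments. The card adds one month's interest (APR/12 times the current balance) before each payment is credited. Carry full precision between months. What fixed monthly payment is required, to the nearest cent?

€450.16

Monthly rate r = 18.9%/12 = 1.575% = 0.01575.
Level-payment amortization: P = B₀·r / (1 − (1+r)^(−n)) = 3750.00·0.01575 / (1 − 1.01575^(−9)).
Denominator 1 − (1+r)^(−9) = 0.131202583.
P = 59.0625 / 0.131202583 ≈ 450.16.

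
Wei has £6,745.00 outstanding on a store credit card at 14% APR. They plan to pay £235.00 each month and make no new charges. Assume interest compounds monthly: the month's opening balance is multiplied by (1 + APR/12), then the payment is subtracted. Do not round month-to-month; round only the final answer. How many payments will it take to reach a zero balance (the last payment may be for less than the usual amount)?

36 months

Monthly rate r = 14%/12 = 1.16667% = 0.0116667.
Recurrence: B ← B·(1+r) − £235.00.
Month 1: interest £78.69; balance after payment £6,588.69.
Month 2: interest £76.87; balance after payment £6,430.56.
Closed form: n = −ln(1 − rB₀/P)/ln(1+r) = −ln(0.66514)/ln(1.01167) ≈ 35.154, so the balance reaches zero during payment 36.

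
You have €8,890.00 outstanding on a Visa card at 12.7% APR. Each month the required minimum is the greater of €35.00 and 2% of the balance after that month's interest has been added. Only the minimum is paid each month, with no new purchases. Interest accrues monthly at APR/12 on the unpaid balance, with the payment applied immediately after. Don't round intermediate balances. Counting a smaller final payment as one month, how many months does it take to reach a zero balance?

240 months

Monthly rate r = 12.7%/12 = 1.05833% = 0.0105833.
While 2% of the post-interest balance exceeds €35.00, each month B ← (B·(1+r))·(1 − 0.02), i.e. B shrinks by the factor (1+r)·0.98 = 0.99037.
This holds for months 1–170. Entering month 171 the balance is €1,716.31; 2% of the post-interest balance is now below €35.00, so the flat €35.00 minimum applies from here.
From month 171 a fixed €35.00 at rate r clears €1,716.31 in 70 more payments. Total: 170 + 70 = 240 months.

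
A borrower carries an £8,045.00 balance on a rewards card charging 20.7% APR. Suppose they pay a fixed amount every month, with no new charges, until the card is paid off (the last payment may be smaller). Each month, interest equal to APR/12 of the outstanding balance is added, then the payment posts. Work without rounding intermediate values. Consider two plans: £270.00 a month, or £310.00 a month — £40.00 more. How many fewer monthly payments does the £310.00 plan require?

Monthly rate r = 20.7%/12 = 1.725% = 0.01725.
At £270.00/mo: n = ⌈−ln(1 − rB₀/P)/ln(1+r)⌉ = 43 payments (last £50.81); total interest = total paid − £8,045.00 = £3,345.81.
At £310.00/mo: 35 payments (last £219.91); total interest £2,714.91.
Payments saved = 43 − 35 = 8.

8 fewer payments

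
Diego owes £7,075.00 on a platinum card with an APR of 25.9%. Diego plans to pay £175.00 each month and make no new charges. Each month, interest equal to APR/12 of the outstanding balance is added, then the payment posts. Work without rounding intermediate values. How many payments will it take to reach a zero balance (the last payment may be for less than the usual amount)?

Monthly rate r = 25.9%/12 = 2.15833% = 0.0215833.
Recurrence: B ← B·(1+r) − £175.00.
Month 1: interest £152.70; balance after payment £7,052.70.
Month 2: interest £152.22; balance after payment £7,029.92.
Closed form: n = −ln(1 − rB₀/P)/ln(1+r) = −ln(0.12742)/ln(1.02158) ≈ 96.484, so the balance reaches zero during payment 97.

97 months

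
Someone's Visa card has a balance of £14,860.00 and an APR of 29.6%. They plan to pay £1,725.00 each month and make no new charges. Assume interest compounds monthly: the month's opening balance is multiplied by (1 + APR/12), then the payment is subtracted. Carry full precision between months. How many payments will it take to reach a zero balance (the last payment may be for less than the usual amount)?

Monthly rate r = 29.6%/12 = 2.46667% = 0.0246667.
Recurrence: B ← B·(1+r) − £1,725.00.
Month 1: interest £366.55; balance after payment £13,501.55.
Month 2: interest £333.04; balance after payment £12,109.58.
Closed form: n = −ln(1 − rB₀/P)/ln(1+r) = −ln(0.78751)/ln(1.02467) ≈ 9.803, so the balance reaches zero during payment 10.

10 months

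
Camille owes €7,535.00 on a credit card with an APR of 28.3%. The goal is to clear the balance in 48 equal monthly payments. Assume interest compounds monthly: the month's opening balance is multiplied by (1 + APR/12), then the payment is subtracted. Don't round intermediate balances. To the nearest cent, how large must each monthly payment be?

€263.91

Monthly rate r = 28.3%/12 = 2.35833% = 0.0235833.
Level-payment amortization: P = B₀·r / (1 − (1+r)^(−n)) = 7535.00·0.0235833 / (1 − 1.02358^(−48)).
Denominator 1 − (1+r)^(−48) = 0.673347398.
P = 177.7 / 0.673347398 ≈ 263.91.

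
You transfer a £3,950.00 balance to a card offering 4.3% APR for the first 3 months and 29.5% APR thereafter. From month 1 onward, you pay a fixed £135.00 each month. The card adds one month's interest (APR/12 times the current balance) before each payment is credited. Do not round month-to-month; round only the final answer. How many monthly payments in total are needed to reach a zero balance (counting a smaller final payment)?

Promo months 1–3 at r₀ = 4.3%/12 = 0.00358333; months 4+ at r₁ = 29.5%/12 = 0.0245833.
After month 3: iterate B ← B·(1+r₀) − £135.00 for 3 months → £3,586.16.
Then at r₁ with £135.00/mo: n₂ = −ln(1 − r₁·B/P)/ln(1+r₁) ≈ 43.59 → 44 more payments.

47 payments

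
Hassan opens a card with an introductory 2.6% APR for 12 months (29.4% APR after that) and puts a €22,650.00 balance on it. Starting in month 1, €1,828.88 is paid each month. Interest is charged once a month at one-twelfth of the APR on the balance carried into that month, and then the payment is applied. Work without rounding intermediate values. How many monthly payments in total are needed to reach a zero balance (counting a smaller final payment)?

13 months

Promo months 1–12 at r₀ = 2.6%/12 = 0.00216667; months 13+ at r₁ = 29.4%/12 = 0.0245.
After month 12: iterate B ← B·(1+r₀) − €1,828.88 for 12 months → €1,035.98.
Then at r₁ with €1,828.88/mo: n₂ = −ln(1 − r₁·B/P)/ln(1+r₁) ≈ 0.58 → 1 more payments.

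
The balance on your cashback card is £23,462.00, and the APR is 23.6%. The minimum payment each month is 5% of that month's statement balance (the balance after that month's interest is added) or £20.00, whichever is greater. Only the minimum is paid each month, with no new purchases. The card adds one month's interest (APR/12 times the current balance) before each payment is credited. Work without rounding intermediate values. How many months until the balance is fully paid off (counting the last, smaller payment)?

Monthly rate r = 23.6%/12 = 1.96667% = 0.0196667.
While 5% of the post-interest balance exceeds £20.00, each month B ← (B·(1+r))·(1 − 0.05), i.e. B shrinks by the factor (1+r)·0.95 = 0.96868.
This holds for months 1–129. Entering month 130 the balance is £387.10; 5% of the post-interest balance is now below £20.00, so the flat £20.00 minimum applies from here.
From month 130 a fixed £20.00 at rate r clears £387.10 in 25 more payments. Total: 129 + 25 = 154 months.

154 months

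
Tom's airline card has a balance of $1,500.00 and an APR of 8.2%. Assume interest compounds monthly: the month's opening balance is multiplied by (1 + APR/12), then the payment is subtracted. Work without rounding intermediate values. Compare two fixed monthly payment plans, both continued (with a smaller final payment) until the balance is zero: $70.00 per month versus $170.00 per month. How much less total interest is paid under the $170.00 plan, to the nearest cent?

Monthly rate r = 8.2%/12 = 0.683333% = 0.00683333.
At $70.00/mo: n = ⌈−ln(1 − rB₀/P)/ln(1+r)⌉ = 24 payments (last $17.46); total interest = total paid − $1,500.00 = $127.46.
At $170.00/mo: 10 payments (last $22.47); total interest $52.47.
Interest saved = $127.46 − $52.47 = $74.99.

$74.99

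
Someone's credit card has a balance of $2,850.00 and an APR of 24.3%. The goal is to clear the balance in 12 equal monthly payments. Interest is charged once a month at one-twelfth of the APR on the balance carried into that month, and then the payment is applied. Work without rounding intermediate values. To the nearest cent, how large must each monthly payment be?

$269.91

Monthly rate r = 24.3%/12 = 2.025% = 0.02025.
Level-payment amortization: P = B₀·r / (1 − (1+r)^(−n)) = 2850.00·0.02025 / (1 − 1.02025^(−12)).
Denominator 1 − (1+r)^(−12) = 0.213822232.
P = 57.7125 / 0.213822232 ≈ 269.91.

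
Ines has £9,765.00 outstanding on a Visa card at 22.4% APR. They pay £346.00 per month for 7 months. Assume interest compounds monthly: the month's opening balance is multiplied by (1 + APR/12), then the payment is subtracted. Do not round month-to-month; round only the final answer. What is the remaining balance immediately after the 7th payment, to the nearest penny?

Monthly rate r = 22.4%/12 = 1.86667% = 0.0186667.
Each month: B ← B·(1+r) − £346.00.
Month 1: interest £182.28; balance after payment £9,601.28.
Month 2: interest £179.22; balance after payment £9,434.50.
Month 3: interest £176.11; balance after payment £9,264.61.
Month 4: interest £172.94; balance after payment £9,091.55.
Month 5: interest £169.71; balance after payment £8,915.26.
Month 6: interest £166.42; balance after payment £8,735.68.
Month 7: interest £163.07; balance after payment £8,552.75.

£8,552.75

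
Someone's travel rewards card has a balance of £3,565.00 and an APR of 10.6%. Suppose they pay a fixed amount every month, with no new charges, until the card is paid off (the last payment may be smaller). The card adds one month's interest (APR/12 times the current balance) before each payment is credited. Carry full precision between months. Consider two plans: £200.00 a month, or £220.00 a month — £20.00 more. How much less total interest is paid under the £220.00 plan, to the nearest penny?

Monthly rate r = 10.6%/12 = 0.883333% = 0.00883333.
At £200.00/mo: n = ⌈−ln(1 − rB₀/P)/ln(1+r)⌉ = 20 payments (last £96.43); total interest = total paid − £3,565.00 = £331.43.
At £220.00/mo: 18 payments (last £124.65); total interest £299.65.
Interest saved = £331.43 − £299.65 = £31.78.

£31.78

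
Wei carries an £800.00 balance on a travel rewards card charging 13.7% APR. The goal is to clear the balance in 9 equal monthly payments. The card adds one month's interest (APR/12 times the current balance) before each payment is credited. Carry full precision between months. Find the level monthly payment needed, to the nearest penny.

£94.04

Monthly rate r = 13.7%/12 = 1.14167% = 0.0114167.
Level-payment amortization: P = B₀·r / (1 − (1+r)^(−n)) = 800.00·0.0114167 / (1 − 1.01142^(−9)).
Denominator 1 − (1+r)^(−9) = 0.0971220498.
P = 9.13333 / 0.0971220498 ≈ 94.04.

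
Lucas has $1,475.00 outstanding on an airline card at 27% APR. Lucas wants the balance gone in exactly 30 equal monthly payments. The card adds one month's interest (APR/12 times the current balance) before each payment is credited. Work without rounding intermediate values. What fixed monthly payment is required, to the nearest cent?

$68.14

Monthly rate r = 27%/12 = 2.25% = 0.0225.
Level-payment amortization: P = B₀·r / (1 − (1+r)^(−n)) = 1475.00·0.0225 / (1 − 1.0225^(−30)).
Denominator 1 − (1+r)^(−30) = 0.487019922.
P = 33.1875 / 0.487019922 ≈ 68.14.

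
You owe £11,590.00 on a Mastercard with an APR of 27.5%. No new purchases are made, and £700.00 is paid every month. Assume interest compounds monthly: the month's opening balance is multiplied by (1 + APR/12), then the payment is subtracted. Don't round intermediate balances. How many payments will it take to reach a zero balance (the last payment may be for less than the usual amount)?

Monthly rate r = 27.5%/12 = 2.29167% = 0.0229167.
Recurrence: B ← B·(1+r) − £700.00.
Month 1: interest £265.60; balance after payment £11,155.60.
Month 2: interest £255.65; balance after payment £10,711.25.
Closed form: n = −ln(1 − rB₀/P)/ln(1+r) = −ln(0.62057)/ln(1.02292) ≈ 21.058, so the balance reaches zero during payment 22.

22 months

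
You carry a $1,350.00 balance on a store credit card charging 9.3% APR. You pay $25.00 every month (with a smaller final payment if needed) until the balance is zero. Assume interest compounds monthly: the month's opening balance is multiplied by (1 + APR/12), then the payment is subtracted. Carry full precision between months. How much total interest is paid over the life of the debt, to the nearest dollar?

$406

Monthly rate r = 9.3%/12 = 0.775% = 0.00775.
Payoff takes n = ⌈−ln(1 − rB₀/P)/ln(1+r)⌉ = ⌈70.225⌉ = 71 payments; the last is $5.64.
Total paid = 70·$25.00 + $5.64 = $1,755.64.
Total interest = total paid − principal = $1,755.64 − $1,350.00 = $405.64.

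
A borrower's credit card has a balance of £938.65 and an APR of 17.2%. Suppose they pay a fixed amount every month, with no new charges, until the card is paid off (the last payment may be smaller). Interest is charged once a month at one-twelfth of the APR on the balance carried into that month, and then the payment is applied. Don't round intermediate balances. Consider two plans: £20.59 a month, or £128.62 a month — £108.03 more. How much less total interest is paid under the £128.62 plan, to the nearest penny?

Monthly rate r = 17.2%/12 = 1.43333% = 0.0143333.
At £20.59/mo: n = ⌈−ln(1 − rB₀/P)/ln(1+r)⌉ = 75 payments (last £9.46); total interest = total paid − £938.65 = £594.47.
At £128.62/mo: 8 payments (last £98.37); total interest £60.06.
Interest saved = £594.47 − £60.06 = £534.41.

£534.41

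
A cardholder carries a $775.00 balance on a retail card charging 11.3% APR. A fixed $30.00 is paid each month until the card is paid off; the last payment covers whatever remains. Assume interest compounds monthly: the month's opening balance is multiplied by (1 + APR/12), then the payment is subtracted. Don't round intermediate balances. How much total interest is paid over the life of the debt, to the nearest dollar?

$117

Monthly rate r = 11.3%/12 = 0.941667% = 0.00941667.
Payoff takes n = ⌈−ln(1 − rB₀/P)/ln(1+r)⌉ = ⌈29.740⌉ = 30 payments; the last is $22.23.
Total paid = 29·$30.00 + $22.23 = $892.23.
Total interest = total paid − principal = $892.23 − $775.00 = $117.23.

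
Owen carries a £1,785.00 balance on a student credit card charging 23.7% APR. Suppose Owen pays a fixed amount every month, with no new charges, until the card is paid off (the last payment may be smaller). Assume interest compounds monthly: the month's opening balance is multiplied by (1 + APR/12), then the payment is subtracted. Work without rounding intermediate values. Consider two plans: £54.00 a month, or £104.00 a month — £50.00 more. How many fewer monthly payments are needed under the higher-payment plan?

33 fewer payments

Monthly rate r = 23.7%/12 = 1.975% = 0.01975.
At £54.00/mo: n = ⌈−ln(1 − rB₀/P)/ln(1+r)⌉ = 55 payments (last £5.25); total interest = total paid − £1,785.00 = £1,136.25.
At £104.00/mo: 22 payments (last £17.48); total interest £416.48.
Payments saved = 55 − 22 = 33.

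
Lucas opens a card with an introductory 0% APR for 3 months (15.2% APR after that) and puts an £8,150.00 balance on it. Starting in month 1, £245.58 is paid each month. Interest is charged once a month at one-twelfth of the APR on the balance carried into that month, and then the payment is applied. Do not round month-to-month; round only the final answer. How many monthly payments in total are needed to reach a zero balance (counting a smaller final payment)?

42 months

Promo months 1–3 at r₀ = 0%/12 = 0; months 4+ at r₁ = 15.2%/12 = 0.0126667.
After month 3 (no interest yet): B = £8,150.00 − 3·£245.58 = £7,413.26.
Then at r₁ with £245.58/mo: n₂ = −ln(1 − r₁·B/P)/ln(1+r₁) ≈ 38.28 → 39 more payments.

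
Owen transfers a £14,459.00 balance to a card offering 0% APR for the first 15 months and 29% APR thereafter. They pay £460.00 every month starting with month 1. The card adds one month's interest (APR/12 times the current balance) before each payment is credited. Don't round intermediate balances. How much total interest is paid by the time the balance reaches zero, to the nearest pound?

£2,190

Promo months 1–15 at r₀ = 0%/12 = 0; months 16+ at r₁ = 29%/12 = 0.0241667.
After month 15 (no interest yet): B = £14,459.00 − 15·£460.00 = £7,559.00.
Then at r₁ with £460.00/mo: n₂ = −ln(1 − r₁·B/P)/ln(1+r₁) ≈ 21.19 → 22 more payments.
Total paid = 36·£460.00 + £88.98 = £16,648.98; interest = £16,648.98 − £14,459.00 = £2,189.98.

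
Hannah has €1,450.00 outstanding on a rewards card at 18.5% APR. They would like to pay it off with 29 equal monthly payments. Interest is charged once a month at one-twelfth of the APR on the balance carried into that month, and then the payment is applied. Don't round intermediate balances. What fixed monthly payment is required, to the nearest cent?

Monthly rate r = 18.5%/12 = 1.54167% = 0.0154167.
Level-payment amortization: P = B₀·r / (1 − (1+r)^(−n)) = 1450.00·0.0154167 / (1 − 1.01542^(−29)).
Denominator 1 − (1+r)^(−29) = 0.358324196.
P = 22.3542 / 0.358324196 ≈ 62.39.

€62.39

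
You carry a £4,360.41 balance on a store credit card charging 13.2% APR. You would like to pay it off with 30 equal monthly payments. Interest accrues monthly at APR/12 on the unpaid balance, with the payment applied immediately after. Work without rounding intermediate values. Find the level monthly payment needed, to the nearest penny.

Monthly rate r = 13.2%/12 = 1.1% = 0.011.
Level-payment amortization: P = B₀·r / (1 − (1+r)^(−n)) = 4360.41·0.011 / (1 − 1.011^(−30)).
Denominator 1 − (1+r)^(−30) = 0.279779743.
P = 47.9645 / 0.279779743 ≈ 171.44.

£171.44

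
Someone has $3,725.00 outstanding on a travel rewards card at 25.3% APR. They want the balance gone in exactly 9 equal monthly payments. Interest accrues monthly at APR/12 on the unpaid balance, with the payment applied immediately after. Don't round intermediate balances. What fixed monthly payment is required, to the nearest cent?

$458.73

Monthly rate r = 25.3%/12 = 2.10833% = 0.0210833.
Level-payment amortization: P = B₀·r / (1 − (1+r)^(−n)) = 3725.00·0.0210833 / (1 − 1.02108^(−9)).
Denominator 1 − (1+r)^(−9) = 0.17120082.
P = 78.5354 / 0.17120082 ≈ 458.73.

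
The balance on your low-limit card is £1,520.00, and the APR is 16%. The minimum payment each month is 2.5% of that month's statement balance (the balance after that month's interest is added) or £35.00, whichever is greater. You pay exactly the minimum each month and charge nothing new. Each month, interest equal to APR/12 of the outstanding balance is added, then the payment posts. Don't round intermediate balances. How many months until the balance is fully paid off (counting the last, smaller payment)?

Monthly rate r = 16%/12 = 1.33333% = 0.0133333.
While 2.5% of the post-interest balance exceeds £35.00, each month B ← (B·(1+r))·(1 − 0.025), i.e. B shrinks by the factor (1+r)·0.975 = 0.988.
This holds for months 1–8. Entering month 9 the balance is £1,380.06; 2.5% of the post-interest balance is now below £35.00, so the flat £35.00 minimum applies from here.
From month 9 a fixed £35.00 at rate r clears £1,380.06 in 57 more payments. Total: 8 + 57 = 65 months.

65 months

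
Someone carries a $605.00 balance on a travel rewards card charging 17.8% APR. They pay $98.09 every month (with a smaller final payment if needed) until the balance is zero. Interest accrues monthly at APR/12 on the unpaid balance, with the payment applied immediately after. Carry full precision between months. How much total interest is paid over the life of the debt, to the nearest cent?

$34.36

Monthly rate r = 17.8%/12 = 1.48333% = 0.0148333.
Payoff takes n = ⌈−ln(1 − rB₀/P)/ln(1+r)⌉ = ⌈6.516⌉ = 7 payments; the last is $50.82.
Total paid = 6·$98.09 + $50.82 = $639.36.
Total interest = total paid − principal = $639.36 − $605.00 = $34.36.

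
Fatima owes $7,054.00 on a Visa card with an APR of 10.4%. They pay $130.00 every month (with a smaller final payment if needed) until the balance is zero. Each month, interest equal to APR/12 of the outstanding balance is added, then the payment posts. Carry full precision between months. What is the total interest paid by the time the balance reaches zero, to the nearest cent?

$2,518.09

Monthly rate r = 10.4%/12 = 0.866667% = 0.00866667.
Payoff takes n = ⌈−ln(1 − rB₀/P)/ln(1+r)⌉ = ⌈73.630⌉ = 74 payments; the last is $82.09.
Total paid = 73·$130.00 + $82.09 = $9,572.09.
Total interest = total paid − principal = $9,572.09 − $7,054.00 = $2,518.09.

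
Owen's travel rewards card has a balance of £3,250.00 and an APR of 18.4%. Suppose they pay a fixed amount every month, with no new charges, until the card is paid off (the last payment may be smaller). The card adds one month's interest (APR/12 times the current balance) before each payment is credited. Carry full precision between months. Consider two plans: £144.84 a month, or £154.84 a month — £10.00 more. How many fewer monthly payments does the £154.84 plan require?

Monthly rate r = 18.4%/12 = 1.53333% = 0.0153333.
At £144.84/mo: n = ⌈−ln(1 − rB₀/P)/ln(1+r)⌉ = 28 payments (last £103.26); total interest = total paid − £3,250.00 = £763.94.
At £154.84/mo: 26 payments (last £81.13); total interest £702.13.
Payments saved = 28 − 26 = 2.

2 fewer payments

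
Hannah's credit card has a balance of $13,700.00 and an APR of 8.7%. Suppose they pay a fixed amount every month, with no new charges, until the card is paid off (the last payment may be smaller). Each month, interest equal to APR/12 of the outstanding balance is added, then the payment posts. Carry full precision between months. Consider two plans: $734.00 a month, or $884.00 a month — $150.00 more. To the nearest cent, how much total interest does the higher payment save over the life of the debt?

Monthly rate r = 8.7%/12 = 0.725% = 0.00725.
At $734.00/mo: n = ⌈−ln(1 − rB₀/P)/ln(1+r)⌉ = 21 payments (last $93.68); total interest = total paid − $13,700.00 = $1,073.68.
At $884.00/mo: 17 payments (last $442.06); total interest $886.06.
Interest saved = $1,073.68 − $886.06 = $187.62.

$187.62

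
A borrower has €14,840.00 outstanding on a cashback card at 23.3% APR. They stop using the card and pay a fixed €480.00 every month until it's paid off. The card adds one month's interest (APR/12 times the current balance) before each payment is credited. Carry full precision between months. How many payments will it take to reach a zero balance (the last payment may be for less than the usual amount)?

48 months

Monthly rate r = 23.3%/12 = 1.94167% = 0.0194167.
Recurrence: B ← B·(1+r) − €480.00.
Month 1: interest €288.14; balance after payment €14,648.14.
Month 2: interest €284.42; balance after payment €14,452.56.
Closed form: n = −ln(1 − rB₀/P)/ln(1+r) = −ln(0.3997)/ln(1.01942) ≈ 47.686, so the balance reaches zero during payment 48.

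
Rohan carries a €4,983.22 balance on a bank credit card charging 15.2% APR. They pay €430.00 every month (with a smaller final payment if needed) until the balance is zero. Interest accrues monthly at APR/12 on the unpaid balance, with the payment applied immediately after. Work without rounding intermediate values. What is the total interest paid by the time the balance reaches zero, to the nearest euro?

Monthly rate r = 15.2%/12 = 1.26667% = 0.0126667.
Payoff takes n = ⌈−ln(1 − rB₀/P)/ln(1+r)⌉ = ⌈12.612⌉ = 13 payments; the last is €263.93.
Total paid = 12·€430.00 + €263.93 = €5,423.93.
Total interest = total paid − principal = €5,423.93 − €4,983.22 = €440.71.

€441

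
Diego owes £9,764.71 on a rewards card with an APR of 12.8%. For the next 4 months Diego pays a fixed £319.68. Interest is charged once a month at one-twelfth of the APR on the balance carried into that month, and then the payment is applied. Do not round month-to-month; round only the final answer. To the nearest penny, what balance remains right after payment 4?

£8,888.73

Monthly rate r = 12.8%/12 = 1.06667% = 0.0106667.
Each month: B ← B·(1+r) − £319.68.
Month 1: interest £104.16; balance after payment £9,549.19.
Month 2: interest £101.86; balance after payment £9,331.36.
Month 3: interest £99.53; balance after payment £9,111.22.
Month 4: interest £97.19; balance after payment £8,888.73.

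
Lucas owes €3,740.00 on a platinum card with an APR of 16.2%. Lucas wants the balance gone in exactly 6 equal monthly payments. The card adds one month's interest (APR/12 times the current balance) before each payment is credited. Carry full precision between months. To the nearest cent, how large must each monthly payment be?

€653.11

Monthly rate r = 16.2%/12 = 1.35% = 0.0135.
Level-payment amortization: P = B₀·r / (1 − (1+r)^(−n)) = 3740.00·0.0135 / (1 − 1.0135^(−6)).
Denominator 1 − (1+r)^(−6) = 0.0773064562.
P = 50.49 / 0.0773064562 ≈ 653.11.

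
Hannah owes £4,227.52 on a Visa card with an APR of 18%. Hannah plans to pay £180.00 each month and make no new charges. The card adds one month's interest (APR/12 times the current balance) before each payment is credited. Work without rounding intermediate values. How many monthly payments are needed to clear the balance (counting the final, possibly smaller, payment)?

30 months

Monthly rate r = 18%/12 = 1.5% = 0.015.
Recurrence: B ← B·(1+r) − £180.00.
Month 1: interest £63.41; balance after payment £4,110.93.
Month 2: interest £61.66; balance after payment £3,992.60.
Closed form: n = −ln(1 − rB₀/P)/ln(1+r) = −ln(0.64771)/ln(1.015) ≈ 29.171, so the balance reaches zero during payment 30.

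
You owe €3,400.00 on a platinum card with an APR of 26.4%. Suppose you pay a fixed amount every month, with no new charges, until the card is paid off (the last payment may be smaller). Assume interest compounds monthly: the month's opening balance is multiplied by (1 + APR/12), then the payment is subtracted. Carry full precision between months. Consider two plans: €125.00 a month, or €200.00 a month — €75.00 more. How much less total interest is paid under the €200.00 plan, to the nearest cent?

Monthly rate r = 26.4%/12 = 2.2% = 0.022.
At €125.00/mo: n = ⌈−ln(1 − rB₀/P)/ln(1+r)⌉ = 42 payments (last €115.42); total interest = total paid − €3,400.00 = €1,840.42.
At €200.00/mo: 22 payments (last €105.44); total interest €905.44.
Interest saved = €1,840.42 − €905.44 = €934.98.

€934.98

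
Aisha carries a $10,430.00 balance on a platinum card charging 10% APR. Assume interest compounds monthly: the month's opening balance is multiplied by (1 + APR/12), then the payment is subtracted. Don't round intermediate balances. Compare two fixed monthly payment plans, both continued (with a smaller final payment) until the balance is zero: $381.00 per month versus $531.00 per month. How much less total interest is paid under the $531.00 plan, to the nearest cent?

Monthly rate r = 10%/12 = 0.833333% = 0.00833333.
At $381.00/mo: n = ⌈−ln(1 − rB₀/P)/ln(1+r)⌉ = 32 payments (last $77.08); total interest = total paid − $10,430.00 = $1,458.08.
At $531.00/mo: 22 payments (last $286.88); total interest $1,007.88.
Interest saved = $1,458.08 − $1,007.88 = $450.20.

$450.20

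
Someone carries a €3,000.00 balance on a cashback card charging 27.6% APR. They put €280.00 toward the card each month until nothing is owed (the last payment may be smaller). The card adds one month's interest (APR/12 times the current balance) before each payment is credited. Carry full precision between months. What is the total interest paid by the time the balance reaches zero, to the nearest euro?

€485

Monthly rate r = 27.6%/12 = 2.3% = 0.023.
Payoff takes n = ⌈−ln(1 − rB₀/P)/ln(1+r)⌉ = ⌈12.442⌉ = 13 payments; the last is €124.63.
Total paid = 12·€280.00 + €124.63 = €3,484.63.
Total interest = total paid − principal = €3,484.63 − €3,000.00 = €484.63.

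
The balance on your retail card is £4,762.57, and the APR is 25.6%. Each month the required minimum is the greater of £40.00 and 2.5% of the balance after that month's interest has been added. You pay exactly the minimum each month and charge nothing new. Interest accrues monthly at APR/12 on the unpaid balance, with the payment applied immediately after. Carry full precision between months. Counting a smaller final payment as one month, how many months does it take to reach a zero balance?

350 months

Monthly rate r = 25.6%/12 = 2.13333% = 0.0213333.
While 2.5% of the post-interest balance exceeds £40.00, each month B ← (B·(1+r))·(1 − 0.025), i.e. B shrinks by the factor (1+r)·0.975 = 0.9958.
This holds for months 1–265. Entering month 266 the balance is £1,561.18; 2.5% of the post-interest balance is now below £40.00, so the flat £40.00 minimum applies from here.
From month 266 a fixed £40.00 at rate r clears £1,561.18 in 85 more payments. Total: 265 + 85 = 350 months.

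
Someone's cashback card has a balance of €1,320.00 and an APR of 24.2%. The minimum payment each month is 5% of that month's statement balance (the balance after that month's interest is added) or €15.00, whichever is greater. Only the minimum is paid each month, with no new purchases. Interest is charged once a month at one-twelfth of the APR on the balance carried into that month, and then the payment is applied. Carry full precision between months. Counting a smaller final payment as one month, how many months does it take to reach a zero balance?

74 months

Monthly rate r = 24.2%/12 = 2.01667% = 0.0201667.
While 5% of the post-interest balance exceeds €15.00, each month B ← (B·(1+r))·(1 − 0.05), i.e. B shrinks by the factor (1+r)·0.95 = 0.96916.
This holds for months 1–48. Entering month 49 the balance is €293.44; 5% of the post-interest balance is now below €15.00, so the flat €15.00 minimum applies from here.
From month 49 a fixed €15.00 at rate r clears €293.44 in 26 more payments. Total: 48 + 26 = 74 months.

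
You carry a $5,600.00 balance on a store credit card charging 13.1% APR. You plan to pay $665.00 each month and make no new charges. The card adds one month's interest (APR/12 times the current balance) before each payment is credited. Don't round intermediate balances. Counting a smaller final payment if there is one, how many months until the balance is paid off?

9 payments

Monthly rate r = 13.1%/12 = 1.09167% = 0.0109167.
Recurrence: B ← B·(1+r) − $665.00.
Month 1: interest $61.13; balance after payment $4,996.13.
Month 2: interest $54.54; balance after payment $4,385.67.
Closed form: n = −ln(1 − rB₀/P)/ln(1+r) = −ln(0.90807)/ln(1.01092) ≈ 8.882, so the balance reaches zero during payment 9.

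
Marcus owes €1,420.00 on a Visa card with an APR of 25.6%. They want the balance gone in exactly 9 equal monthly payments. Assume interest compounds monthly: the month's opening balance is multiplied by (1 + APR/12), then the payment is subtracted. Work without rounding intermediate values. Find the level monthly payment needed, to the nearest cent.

€175.08

Monthly rate r = 25.6%/12 = 2.13333% = 0.0213333.
Level-payment amortization: P = B₀·r / (1 − (1+r)^(−n)) = 1420.00·0.0213333 / (1 − 1.02133^(−9)).
Denominator 1 − (1+r)^(−9) = 0.17302488.
P = 30.2933 / 0.17302488 ≈ 175.08.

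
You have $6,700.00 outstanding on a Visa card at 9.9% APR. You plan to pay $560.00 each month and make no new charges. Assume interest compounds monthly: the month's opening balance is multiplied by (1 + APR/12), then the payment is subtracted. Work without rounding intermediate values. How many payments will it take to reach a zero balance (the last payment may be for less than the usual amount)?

13 months

Monthly rate r = 9.9%/12 = 0.825% = 0.00825.
Recurrence: B ← B·(1+r) − $560.00.
Month 1: interest $55.28; balance after payment $6,195.27.
Month 2: interest $51.11; balance after payment $5,686.39.
Closed form: n = −ln(1 − rB₀/P)/ln(1+r) = −ln(0.90129)/ln(1.00825) ≈ 12.649, so the balance reaches zero during payment 13.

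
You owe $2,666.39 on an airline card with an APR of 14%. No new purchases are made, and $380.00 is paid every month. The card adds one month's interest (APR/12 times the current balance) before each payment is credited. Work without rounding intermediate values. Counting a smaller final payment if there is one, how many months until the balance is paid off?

Monthly rate r = 14%/12 = 1.16667% = 0.0116667.
Recurrence: B ← B·(1+r) − $380.00.
Month 1: interest $31.11; balance after payment $2,317.50.
Month 2: interest $27.04; balance after payment $1,964.54.
Closed form: n = −ln(1 − rB₀/P)/ln(1+r) = −ln(0.91814)/ln(1.01167) ≈ 7.363, so the balance reaches zero during payment 8.

8 payments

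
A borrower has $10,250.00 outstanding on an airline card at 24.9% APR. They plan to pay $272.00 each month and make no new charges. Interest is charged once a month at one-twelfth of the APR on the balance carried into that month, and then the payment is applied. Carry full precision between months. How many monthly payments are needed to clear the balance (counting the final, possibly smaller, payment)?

75 payments

Monthly rate r = 24.9%/12 = 2.075% = 0.02075.
Recurrence: B ← B·(1+r) − $272.00.
Month 1: interest $212.69; balance after payment $10,190.69.
Month 2: interest $211.46; balance after payment $10,130.14.
Closed form: n = −ln(1 − rB₀/P)/ln(1+r) = −ln(0.21806)/ln(1.02075) ≈ 74.156, so the balance reaches zero during payment 75.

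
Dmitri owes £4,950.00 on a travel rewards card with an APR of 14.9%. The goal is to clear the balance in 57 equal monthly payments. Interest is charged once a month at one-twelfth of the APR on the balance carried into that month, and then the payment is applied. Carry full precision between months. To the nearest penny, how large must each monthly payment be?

Monthly rate r = 14.9%/12 = 1.24167% = 0.0124167.
Level-payment amortization: P = B₀·r / (1 − (1+r)^(−n)) = 4950.00·0.0124167 / (1 − 1.01242^(−57)).
Denominator 1 − (1+r)^(−57) = 0.505096304.
P = 61.4625 / 0.505096304 ≈ 121.68.

£121.68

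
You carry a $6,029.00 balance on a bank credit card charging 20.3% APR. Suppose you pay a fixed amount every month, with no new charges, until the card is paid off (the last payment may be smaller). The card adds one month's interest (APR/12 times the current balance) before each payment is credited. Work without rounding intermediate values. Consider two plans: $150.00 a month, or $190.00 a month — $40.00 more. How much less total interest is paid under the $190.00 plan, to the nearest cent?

$1,470.28

Monthly rate r = 20.3%/12 = 1.69167% = 0.0169167.
At $150.00/mo: n = ⌈−ln(1 − rB₀/P)/ln(1+r)⌉ = 68 payments (last $136.92); total interest = total paid − $6,029.00 = $4,157.92.
At $190.00/mo: 46 payments (last $166.64); total interest $2,687.64.
Interest saved = $4,157.92 − $2,687.64 = $1,470.28.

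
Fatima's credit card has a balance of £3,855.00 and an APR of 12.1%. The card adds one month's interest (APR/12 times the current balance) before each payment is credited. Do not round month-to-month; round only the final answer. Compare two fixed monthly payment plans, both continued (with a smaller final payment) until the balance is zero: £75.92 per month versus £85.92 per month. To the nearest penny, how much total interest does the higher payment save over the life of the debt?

Monthly rate r = 12.1%/12 = 1.00833% = 0.0100833.
At £75.92/mo: n = ⌈−ln(1 − rB₀/P)/ln(1+r)⌉ = 72 payments (last £38.80); total interest = total paid − £3,855.00 = £1,574.12.
At £85.92/mo: 61 payments (last £2.26); total interest £1,302.46.
Interest saved = £1,574.12 − £1,302.46 = £271.66.

£271.66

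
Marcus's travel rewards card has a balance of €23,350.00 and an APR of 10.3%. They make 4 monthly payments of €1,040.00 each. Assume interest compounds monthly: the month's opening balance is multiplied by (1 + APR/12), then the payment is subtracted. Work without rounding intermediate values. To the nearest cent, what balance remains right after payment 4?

€19,948.20

Monthly rate r = 10.3%/12 = 0.858333% = 0.00858333.
Each month: B ← B·(1+r) − €1,040.00.
Month 1: interest €200.42; balance after payment €22,510.42.
Month 2: interest €193.21; balance after payment €21,663.64.
Month 3: interest €185.95; balance after payment €20,809.58.
Month 4: interest €178.62; balance after payment €19,948.20.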